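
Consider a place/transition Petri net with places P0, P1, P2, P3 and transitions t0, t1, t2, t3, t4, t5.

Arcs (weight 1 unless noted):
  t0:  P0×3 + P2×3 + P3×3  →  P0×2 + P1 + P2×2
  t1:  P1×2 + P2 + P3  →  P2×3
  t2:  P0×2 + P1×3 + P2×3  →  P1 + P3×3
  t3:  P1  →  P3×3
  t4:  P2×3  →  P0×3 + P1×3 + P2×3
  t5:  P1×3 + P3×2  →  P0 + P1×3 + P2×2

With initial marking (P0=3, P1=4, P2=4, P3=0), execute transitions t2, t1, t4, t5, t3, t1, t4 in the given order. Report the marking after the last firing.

(P0=8, P1=3, P2=7, P3=2)

step 1: fire t2:  (P0=3, P1=4, P2=4, P3=0) → (P0=1, P1=2, P2=1, P3=3)
step 2: fire t1:  (P0=1, P1=2, P2=1, P3=3) → (P0=1, P1=0, P2=3, P3=2)
step 3: fire t4:  (P0=1, P1=0, P2=3, P3=2) → (P0=4, P1=3, P2=3, P3=2)
step 4: fire t5:  (P0=4, P1=3, P2=3, P3=2) → (P0=5, P1=3, P2=5, P3=0)
step 5: fire t3:  (P0=5, P1=3, P2=5, P3=0) → (P0=5, P1=2, P2=5, P3=3)
step 6: fire t1:  (P0=5, P1=2, P2=5, P3=3) → (P0=5, P1=0, P2=7, P3=2)
step 7: fire t4:  (P0=5, P1=0, P2=7, P3=2) → (P0=8, P1=3, P2=7, P3=2)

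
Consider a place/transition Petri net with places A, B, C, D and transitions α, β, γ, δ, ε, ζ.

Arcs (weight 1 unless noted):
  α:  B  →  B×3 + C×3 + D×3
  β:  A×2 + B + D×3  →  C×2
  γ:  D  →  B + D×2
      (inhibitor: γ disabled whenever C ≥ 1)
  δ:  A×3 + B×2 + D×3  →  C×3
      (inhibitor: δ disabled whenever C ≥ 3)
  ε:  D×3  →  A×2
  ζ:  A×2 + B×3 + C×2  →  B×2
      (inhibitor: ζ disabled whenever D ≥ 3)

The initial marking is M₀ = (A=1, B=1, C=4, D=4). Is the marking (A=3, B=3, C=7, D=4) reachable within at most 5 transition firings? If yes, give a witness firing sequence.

YES — reachable via ⟨α, ε⟩ (2 firings)

step 1: fire α:  (A=1, B=1, C=4, D=4) → (A=1, B=3, C=7, D=7)
step 2: fire ε:  (A=1, B=3, C=7, D=7) → (A=3, B=3, C=7, D=4)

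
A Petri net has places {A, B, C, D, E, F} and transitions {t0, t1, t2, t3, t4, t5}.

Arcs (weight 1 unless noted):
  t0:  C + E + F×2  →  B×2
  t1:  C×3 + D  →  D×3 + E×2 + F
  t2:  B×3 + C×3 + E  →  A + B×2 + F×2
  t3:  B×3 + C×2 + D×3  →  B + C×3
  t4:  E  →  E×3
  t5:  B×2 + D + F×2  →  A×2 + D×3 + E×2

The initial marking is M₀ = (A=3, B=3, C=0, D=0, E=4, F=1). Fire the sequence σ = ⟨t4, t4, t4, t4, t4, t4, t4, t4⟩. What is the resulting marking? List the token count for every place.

(A=3, B=3, C=0, D=0, E=20, F=1)

step 1: fire t4:  (A=3, B=3, C=0, D=0, E=4, F=1) → (A=3, B=3, C=0, D=0, E=6, F=1)
step 2: fire t4:  (A=3, B=3, C=0, D=0, E=6, F=1) → (A=3, B=3, C=0, D=0, E=8, F=1)
step 3: fire t4:  (A=3, B=3, C=0, D=0, E=8, F=1) → (A=3, B=3, C=0, D=0, E=10, F=1)
step 4: fire t4:  (A=3, B=3, C=0, D=0, E=10, F=1) → (A=3, B=3, C=0, D=0, E=12, F=1)
step 5: fire t4:  (A=3, B=3, C=0, D=0, E=12, F=1) → (A=3, B=3, C=0, D=0, E=14, F=1)
step 6: fire t4:  (A=3, B=3, C=0, D=0, E=14, F=1) → (A=3, B=3, C=0, D=0, E=16, F=1)
step 7: fire t4:  (A=3, B=3, C=0, D=0, E=16, F=1) → (A=3, B=3, C=0, D=0, E=18, F=1)
step 8: fire t4:  (A=3, B=3, C=0, D=0, E=18, F=1) → (A=3, B=3, C=0, D=0, E=20, F=1)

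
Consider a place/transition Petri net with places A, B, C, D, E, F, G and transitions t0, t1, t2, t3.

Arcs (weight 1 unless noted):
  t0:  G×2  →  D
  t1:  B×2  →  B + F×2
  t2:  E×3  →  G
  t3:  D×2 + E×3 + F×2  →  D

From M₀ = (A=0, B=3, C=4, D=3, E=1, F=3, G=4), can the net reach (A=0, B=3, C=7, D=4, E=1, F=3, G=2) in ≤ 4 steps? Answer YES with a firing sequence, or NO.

depth 0: 1 marking
depth 1: 3 markings reached so far
depth 2: 6 markings reached so far
depth 3: 8 markings reached so far
depth 4: 9 markings reached so far
target is not among the 9 markings reachable within 4 steps

NO — not reachable within 4 firings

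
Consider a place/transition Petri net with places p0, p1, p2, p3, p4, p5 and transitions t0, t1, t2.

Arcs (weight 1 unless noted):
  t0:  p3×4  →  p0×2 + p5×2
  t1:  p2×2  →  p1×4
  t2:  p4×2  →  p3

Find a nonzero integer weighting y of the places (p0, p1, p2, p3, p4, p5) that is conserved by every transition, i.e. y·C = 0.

y = (p0:0, p1:1, p2:2, p3:0, p4:0, p5:0)

Incidence matrix C (rows=places, cols=transitions):
       t0   t1   t2
   p0   2    0    0
   p1   0    4    0
   p2   0   -2    0
   p3  -4    0    1
   p4   0    0   -2
   p5   2    0    0

Candidate y = [0, 1, 2, 0, 0, 0]; check y·C column-wise:
  col t0: 0·2 + 1·0 + 2·0 + 0·-4 + 0·2 = 0
  col t1: 1·4 + 2·-2 = 0
  col t2: 1·0 + 2·0 + 0·1 + 0·-2 = 0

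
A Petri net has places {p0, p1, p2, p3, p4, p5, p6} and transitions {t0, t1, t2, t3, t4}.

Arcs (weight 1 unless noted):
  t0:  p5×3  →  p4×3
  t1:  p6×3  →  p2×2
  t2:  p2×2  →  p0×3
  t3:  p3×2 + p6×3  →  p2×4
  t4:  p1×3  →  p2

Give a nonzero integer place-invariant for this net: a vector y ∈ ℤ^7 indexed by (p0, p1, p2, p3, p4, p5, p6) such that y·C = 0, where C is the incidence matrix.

y = (p0:0, p1:0, p2:0, p3:0, p4:1, p5:1, p6:0)

Incidence matrix C (rows=places, cols=transitions):
       t0   t1   t2   t3   t4
   p0   0    0    3    0    0
   p1   0    0    0    0   -3
   p2   0    2   -2    4    1
   p3   0    0    0   -2    0
   p4   3    0    0    0    0
   p5  -3    0    0    0    0
   p6   0   -3    0   -3    0

Candidate y = [0, 0, 0, 0, 1, 1, 0]; check y·C column-wise:
  col t0: 1·3 + 1·-3 = 0
  col t1: 0·2 + 1·0 + 1·0 + 0·-3 = 0
  col t2: 0·3 + 0·-2 + 1·0 + 1·0 = 0
  col t3: 0·4 + 0·-2 + 1·0 + 1·0 + 0·-3 = 0
  col t4: 0·-3 + 0·1 + 1·0 + 1·0 = 0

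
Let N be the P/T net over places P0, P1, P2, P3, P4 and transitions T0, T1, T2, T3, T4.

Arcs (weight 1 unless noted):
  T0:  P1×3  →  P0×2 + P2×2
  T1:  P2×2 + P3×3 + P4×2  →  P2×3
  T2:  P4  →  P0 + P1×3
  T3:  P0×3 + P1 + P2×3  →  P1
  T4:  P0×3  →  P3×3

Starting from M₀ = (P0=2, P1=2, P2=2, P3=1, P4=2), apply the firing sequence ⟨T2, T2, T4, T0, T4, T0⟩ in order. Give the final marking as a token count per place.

step 1: fire T2:  (P0=2, P1=2, P2=2, P3=1, P4=2) → (P0=3, P1=5, P2=2, P3=1, P4=1)
step 2: fire T2:  (P0=3, P1=5, P2=2, P3=1, P4=1) → (P0=4, P1=8, P2=2, P3=1, P4=0)
step 3: fire T4:  (P0=4, P1=8, P2=2, P3=1, P4=0) → (P0=1, P1=8, P2=2, P3=4, P4=0)
step 4: fire T0:  (P0=1, P1=8, P2=2, P3=4, P4=0) → (P0=3, P1=5, P2=4, P3=4, P4=0)
step 5: fire T4:  (P0=3, P1=5, P2=4, P3=4, P4=0) → (P0=0, P1=5, P2=4, P3=7, P4=0)
step 6: fire T0:  (P0=0, P1=5, P2=4, P3=7, P4=0) → (P0=2, P1=2, P2=6, P3=7, P4=0)

(P0=2, P1=2, P2=6, P3=7, P4=0)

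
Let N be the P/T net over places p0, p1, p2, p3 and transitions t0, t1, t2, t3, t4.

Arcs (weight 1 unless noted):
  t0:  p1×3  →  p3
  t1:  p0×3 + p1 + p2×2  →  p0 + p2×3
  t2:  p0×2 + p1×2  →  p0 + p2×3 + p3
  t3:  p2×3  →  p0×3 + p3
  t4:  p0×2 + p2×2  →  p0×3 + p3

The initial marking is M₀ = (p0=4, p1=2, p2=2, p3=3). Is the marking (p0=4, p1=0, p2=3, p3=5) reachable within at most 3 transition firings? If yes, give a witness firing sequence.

YES — reachable via ⟨t2, t4⟩ (2 firings)

step 1: fire t2:  (p0=4, p1=2, p2=2, p3=3) → (p0=3, p1=0, p2=5, p3=4)
step 2: fire t4:  (p0=3, p1=0, p2=5, p3=4) → (p0=4, p1=0, p2=3, p3=5)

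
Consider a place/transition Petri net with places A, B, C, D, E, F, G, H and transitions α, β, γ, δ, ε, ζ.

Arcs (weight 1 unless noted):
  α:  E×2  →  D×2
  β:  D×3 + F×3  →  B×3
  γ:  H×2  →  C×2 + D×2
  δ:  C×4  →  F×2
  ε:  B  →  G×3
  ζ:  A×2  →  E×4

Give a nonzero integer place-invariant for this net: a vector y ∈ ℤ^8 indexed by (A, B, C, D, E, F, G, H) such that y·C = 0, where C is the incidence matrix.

y = (A:6, B:-3, C:-3, D:3, E:3, F:-6, G:-1, H:0)

Incidence matrix C (rows=places, cols=transitions):
        α    β    γ    δ    ε    ζ
    A   0    0    0    0    0   -2
    B   0    3    0    0   -1    0
    C   0    0    2   -4    0    0
    D   2   -3    2    0    0    0
    E  -2    0    0    0    0    4
    F   0   -3    0    2    0    0
    G   0    0    0    0    3    0
    H   0    0   -2    0    0    0

Candidate y = [6, -3, -3, 3, 3, -6, -1, 0]; check y·C column-wise:
  col α: 6·0 + -3·0 + -3·0 + 3·2 + 3·-2 + -6·0 + -1·0 = 0
  col β: 6·0 + -3·3 + -3·0 + 3·-3 + 3·0 + -6·-3 + -1·0 = 0
  col γ: 6·0 + -3·0 + -3·2 + 3·2 + 3·0 + -6·0 + -1·0 + 0·-2 = 0
  col δ: 6·0 + -3·0 + -3·-4 + 3·0 + 3·0 + -6·2 + -1·0 = 0
  col ε: 6·0 + -3·-1 + -3·0 + 3·0 + 3·0 + -6·0 + -1·3 = 0
  col ζ: 6·-2 + -3·0 + -3·0 + 3·0 + 3·4 + -6·0 + -1·0 = 0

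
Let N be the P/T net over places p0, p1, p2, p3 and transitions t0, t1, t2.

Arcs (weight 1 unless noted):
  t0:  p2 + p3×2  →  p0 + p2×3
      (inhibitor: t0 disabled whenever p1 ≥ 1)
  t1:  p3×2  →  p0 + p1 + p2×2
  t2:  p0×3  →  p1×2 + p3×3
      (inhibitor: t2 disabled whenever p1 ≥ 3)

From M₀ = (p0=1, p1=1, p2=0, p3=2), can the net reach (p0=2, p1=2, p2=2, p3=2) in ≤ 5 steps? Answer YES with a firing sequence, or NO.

NO — not reachable within 5 firings

depth 0: 1 marking
depth 1: 2 markings reached so far
depth 2: 2 markings reached so far
(frontier empty at depth 2; search complete)
target is not among the 2 markings reachable within 5 steps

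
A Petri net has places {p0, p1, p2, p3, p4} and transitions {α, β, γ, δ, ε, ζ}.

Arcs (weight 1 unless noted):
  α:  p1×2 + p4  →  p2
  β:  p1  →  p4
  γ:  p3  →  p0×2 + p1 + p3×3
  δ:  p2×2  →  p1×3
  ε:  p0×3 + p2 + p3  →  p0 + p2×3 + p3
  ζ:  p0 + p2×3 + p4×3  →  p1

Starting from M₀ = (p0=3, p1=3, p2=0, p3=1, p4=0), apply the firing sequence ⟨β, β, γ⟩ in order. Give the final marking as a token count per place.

(p0=5, p1=2, p2=0, p3=3, p4=2)

step 1: fire β:  (p0=3, p1=3, p2=0, p3=1, p4=0) → (p0=3, p1=2, p2=0, p3=1, p4=1)
step 2: fire β:  (p0=3, p1=2, p2=0, p3=1, p4=1) → (p0=3, p1=1, p2=0, p3=1, p4=2)
step 3: fire γ:  (p0=3, p1=1, p2=0, p3=1, p4=2) → (p0=5, p1=2, p2=0, p3=3, p4=2)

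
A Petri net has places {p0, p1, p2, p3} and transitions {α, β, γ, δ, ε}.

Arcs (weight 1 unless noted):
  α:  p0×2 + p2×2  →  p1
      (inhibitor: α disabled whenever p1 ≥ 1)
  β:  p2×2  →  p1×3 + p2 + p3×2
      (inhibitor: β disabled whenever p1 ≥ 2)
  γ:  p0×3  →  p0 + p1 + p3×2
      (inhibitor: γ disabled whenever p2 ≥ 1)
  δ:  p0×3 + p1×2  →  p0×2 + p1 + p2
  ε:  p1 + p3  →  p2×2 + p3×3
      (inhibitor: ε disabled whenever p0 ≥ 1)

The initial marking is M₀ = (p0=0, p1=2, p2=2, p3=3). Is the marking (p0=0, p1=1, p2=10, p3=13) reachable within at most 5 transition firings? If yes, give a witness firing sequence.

NO — not reachable within 5 firings

depth 0: 1 marking
depth 1: 2 markings reached so far
depth 2: 4 markings reached so far
depth 3: 5 markings reached so far
depth 4: 6 markings reached so far
depth 5: 7 markings reached so far
target is not among the 7 markings reachable within 5 steps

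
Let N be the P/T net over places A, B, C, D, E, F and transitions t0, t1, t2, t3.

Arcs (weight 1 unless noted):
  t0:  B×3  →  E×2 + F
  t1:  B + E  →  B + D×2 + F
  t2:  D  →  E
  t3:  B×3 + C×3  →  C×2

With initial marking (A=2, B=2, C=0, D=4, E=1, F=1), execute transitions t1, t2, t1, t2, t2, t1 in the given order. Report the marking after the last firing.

(A=2, B=2, C=0, D=7, E=1, F=4)

step 1: fire t1:  (A=2, B=2, C=0, D=4, E=1, F=1) → (A=2, B=2, C=0, D=6, E=0, F=2)
step 2: fire t2:  (A=2, B=2, C=0, D=6, E=0, F=2) → (A=2, B=2, C=0, D=5, E=1, F=2)
step 3: fire t1:  (A=2, B=2, C=0, D=5, E=1, F=2) → (A=2, B=2, C=0, D=7, E=0, F=3)
step 4: fire t2:  (A=2, B=2, C=0, D=7, E=0, F=3) → (A=2, B=2, C=0, D=6, E=1, F=3)
step 5: fire t2:  (A=2, B=2, C=0, D=6, E=1, F=3) → (A=2, B=2, C=0, D=5, E=2, F=3)
step 6: fire t1:  (A=2, B=2, C=0, D=5, E=2, F=3) → (A=2, B=2, C=0, D=7, E=1, F=4)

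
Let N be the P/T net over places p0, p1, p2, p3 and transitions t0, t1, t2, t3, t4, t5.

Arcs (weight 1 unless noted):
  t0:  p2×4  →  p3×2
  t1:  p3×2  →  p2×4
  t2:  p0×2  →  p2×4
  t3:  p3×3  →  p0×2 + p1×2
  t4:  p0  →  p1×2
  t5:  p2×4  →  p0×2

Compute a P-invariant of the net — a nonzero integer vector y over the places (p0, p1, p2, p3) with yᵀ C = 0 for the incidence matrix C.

Incidence matrix C (rows=places, cols=transitions):
       t0   t1   t2   t3   t4   t5
   p0   0    0   -2    2   -1    2
   p1   0    0    0    2    2    0
   p2  -4    4    4    0    0   -4
   p3   2   -2    0   -3    0    0

Candidate y = [2, 1, 1, 2]; check y·C column-wise:
  col t0: 2·0 + 1·0 + 1·-4 + 2·2 = 0
  col t1: 2·0 + 1·0 + 1·4 + 2·-2 = 0
  col t2: 2·-2 + 1·0 + 1·4 + 2·0 = 0
  col t3: 2·2 + 1·2 + 1·0 + 2·-3 = 0
  col t4: 2·-1 + 1·2 + 1·0 + 2·0 = 0
  col t5: 2·2 + 1·0 + 1·-4 + 2·0 = 0

y = (p0:2, p1:1, p2:1, p3:2)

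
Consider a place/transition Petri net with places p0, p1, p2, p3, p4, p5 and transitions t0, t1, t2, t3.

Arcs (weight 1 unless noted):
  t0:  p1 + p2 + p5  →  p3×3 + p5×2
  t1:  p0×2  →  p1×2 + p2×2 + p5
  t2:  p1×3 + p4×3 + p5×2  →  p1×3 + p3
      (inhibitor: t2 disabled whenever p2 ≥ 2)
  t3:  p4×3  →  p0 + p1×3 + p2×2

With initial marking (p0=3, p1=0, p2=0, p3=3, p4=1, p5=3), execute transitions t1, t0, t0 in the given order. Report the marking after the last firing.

(p0=1, p1=0, p2=0, p3=9, p4=1, p5=6)

step 1: fire t1:  (p0=3, p1=0, p2=0, p3=3, p4=1, p5=3) → (p0=1, p1=2, p2=2, p3=3, p4=1, p5=4)
step 2: fire t0:  (p0=1, p1=2, p2=2, p3=3, p4=1, p5=4) → (p0=1, p1=1, p2=1, p3=6, p4=1, p5=5)
step 3: fire t0:  (p0=1, p1=1, p2=1, p3=6, p4=1, p5=5) → (p0=1, p1=0, p2=0, p3=9, p4=1, p5=6)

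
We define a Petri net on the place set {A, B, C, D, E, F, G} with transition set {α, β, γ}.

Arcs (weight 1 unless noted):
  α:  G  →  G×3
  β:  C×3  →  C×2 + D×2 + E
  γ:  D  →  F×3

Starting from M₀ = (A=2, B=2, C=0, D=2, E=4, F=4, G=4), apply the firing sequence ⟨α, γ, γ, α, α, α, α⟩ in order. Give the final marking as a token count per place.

(A=2, B=2, C=0, D=0, E=4, F=10, G=14)

step 1: fire α:  (A=2, B=2, C=0, D=2, E=4, F=4, G=4) → (A=2, B=2, C=0, D=2, E=4, F=4, G=6)
step 2: fire γ:  (A=2, B=2, C=0, D=2, E=4, F=4, G=6) → (A=2, B=2, C=0, D=1, E=4, F=7, G=6)
step 3: fire γ:  (A=2, B=2, C=0, D=1, E=4, F=7, G=6) → (A=2, B=2, C=0, D=0, E=4, F=10, G=6)
step 4: fire α:  (A=2, B=2, C=0, D=0, E=4, F=10, G=6) → (A=2, B=2, C=0, D=0, E=4, F=10, G=8)
step 5: fire α:  (A=2, B=2, C=0, D=0, E=4, F=10, G=8) → (A=2, B=2, C=0, D=0, E=4, F=10, G=10)
step 6: fire α:  (A=2, B=2, C=0, D=0, E=4, F=10, G=10) → (A=2, B=2, C=0, D=0, E=4, F=10, G=12)
step 7: fire α:  (A=2, B=2, C=0, D=0, E=4, F=10, G=12) → (A=2, B=2, C=0, D=0, E=4, F=10, G=14)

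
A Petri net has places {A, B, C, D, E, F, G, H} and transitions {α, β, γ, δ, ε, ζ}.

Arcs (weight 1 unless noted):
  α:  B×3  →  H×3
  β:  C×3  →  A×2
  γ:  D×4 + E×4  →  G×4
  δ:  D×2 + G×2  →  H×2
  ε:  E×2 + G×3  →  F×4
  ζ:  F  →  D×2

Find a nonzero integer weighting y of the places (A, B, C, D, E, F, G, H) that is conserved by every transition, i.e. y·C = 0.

Incidence matrix C (rows=places, cols=transitions):
        α    β    γ    δ    ε    ζ
    A   0    2    0    0    0    0
    B  -3    0    0    0    0    0
    C   0   -3    0    0    0    0
    D   0    0   -4   -2    0    2
    E   0    0   -4    0   -2    0
    F   0    0    0    0    4   -1
    G   0    0    4   -2   -3    0
    H   3    0    0    2    0    0

Candidate y = [3, 0, 2, 0, 0, 0, 0, 0]; check y·C column-wise:
  col α: 3·0 + 0·-3 + 2·0 + 0·3 = 0
  col β: 3·2 + 2·-3 = 0
  col γ: 3·0 + 2·0 + 0·-4 + 0·-4 + 0·4 = 0
  col δ: 3·0 + 2·0 + 0·-2 + 0·-2 + 0·2 = 0
  col ε: 3·0 + 2·0 + 0·-2 + 0·4 + 0·-3 = 0
  col ζ: 3·0 + 2·0 + 0·2 + 0·-1 = 0

y = (A:3, B:0, C:2, D:0, E:0, F:0, G:0, H:0)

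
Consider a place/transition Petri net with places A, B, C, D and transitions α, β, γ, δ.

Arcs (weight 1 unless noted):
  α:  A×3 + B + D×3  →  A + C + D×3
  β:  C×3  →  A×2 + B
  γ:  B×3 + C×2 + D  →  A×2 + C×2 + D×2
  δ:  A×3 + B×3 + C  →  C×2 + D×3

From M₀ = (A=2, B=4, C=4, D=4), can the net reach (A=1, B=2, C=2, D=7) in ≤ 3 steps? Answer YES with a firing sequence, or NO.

YES — reachable via ⟨β, δ⟩ (2 firings)

step 1: fire β:  (A=2, B=4, C=4, D=4) → (A=4, B=5, C=1, D=4)
step 2: fire δ:  (A=4, B=5, C=1, D=4) → (A=1, B=2, C=2, D=7)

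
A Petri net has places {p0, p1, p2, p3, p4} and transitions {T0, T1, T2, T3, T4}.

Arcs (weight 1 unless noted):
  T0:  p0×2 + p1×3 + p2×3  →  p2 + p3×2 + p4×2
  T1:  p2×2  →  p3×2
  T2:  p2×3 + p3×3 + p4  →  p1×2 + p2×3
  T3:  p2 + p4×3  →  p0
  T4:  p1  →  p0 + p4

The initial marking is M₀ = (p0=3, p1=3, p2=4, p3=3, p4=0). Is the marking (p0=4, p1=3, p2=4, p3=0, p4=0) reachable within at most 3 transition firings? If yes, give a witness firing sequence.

depth 0: 1 marking
depth 1: 4 markings reached so far
depth 2: 9 markings reached so far
depth 3: 15 markings reached so far
target is not among the 15 markings reachable within 3 steps

NO — not reachable within 3 firings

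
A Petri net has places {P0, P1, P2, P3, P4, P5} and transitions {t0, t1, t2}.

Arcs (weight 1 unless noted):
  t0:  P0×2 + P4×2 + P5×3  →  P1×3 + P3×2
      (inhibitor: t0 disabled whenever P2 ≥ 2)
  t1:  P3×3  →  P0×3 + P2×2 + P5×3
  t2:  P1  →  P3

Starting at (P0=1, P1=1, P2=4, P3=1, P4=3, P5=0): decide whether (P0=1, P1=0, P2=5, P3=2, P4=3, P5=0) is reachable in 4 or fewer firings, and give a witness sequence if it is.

depth 0: 1 marking
depth 1: 2 markings reached so far
depth 2: 2 markings reached so far
(frontier empty at depth 2; search complete)
target is not among the 2 markings reachable within 4 steps

NO — not reachable within 4 firings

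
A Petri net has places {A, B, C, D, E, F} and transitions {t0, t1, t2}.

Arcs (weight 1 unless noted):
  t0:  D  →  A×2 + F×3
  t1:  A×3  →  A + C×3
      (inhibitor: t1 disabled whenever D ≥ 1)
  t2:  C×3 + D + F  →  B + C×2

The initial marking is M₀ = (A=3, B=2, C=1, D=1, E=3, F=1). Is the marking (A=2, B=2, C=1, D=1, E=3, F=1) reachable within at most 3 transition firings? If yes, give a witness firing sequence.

depth 0: 1 marking
depth 1: 2 markings reached so far
depth 2: 3 markings reached so far
depth 3: 4 markings reached so far
target is not among the 4 markings reachable within 3 steps

NO — not reachable within 3 firings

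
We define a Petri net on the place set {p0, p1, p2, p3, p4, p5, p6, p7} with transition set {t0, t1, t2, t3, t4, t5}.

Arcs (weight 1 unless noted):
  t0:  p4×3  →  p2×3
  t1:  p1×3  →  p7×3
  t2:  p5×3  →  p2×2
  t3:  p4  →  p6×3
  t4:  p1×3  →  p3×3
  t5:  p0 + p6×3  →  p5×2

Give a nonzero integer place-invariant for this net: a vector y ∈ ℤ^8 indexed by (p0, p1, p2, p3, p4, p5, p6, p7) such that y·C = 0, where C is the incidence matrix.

y = (p0:1, p1:0, p2:3, p3:0, p4:3, p5:2, p6:1, p7:0)

Incidence matrix C (rows=places, cols=transitions):
       t0   t1   t2   t3   t4   t5
   p0   0    0    0    0    0   -1
   p1   0   -3    0    0   -3    0
   p2   3    0    2    0    0    0
   p3   0    0    0    0    3    0
   p4  -3    0    0   -1    0    0
   p5   0    0   -3    0    0    2
   p6   0    0    0    3    0   -3
   p7   0    3    0    0    0    0

Candidate y = [1, 0, 3, 0, 3, 2, 1, 0]; check y·C column-wise:
  col t0: 1·0 + 3·3 + 3·-3 + 2·0 + 1·0 = 0
  col t1: 1·0 + 0·-3 + 3·0 + 3·0 + 2·0 + 1·0 + 0·3 = 0
  col t2: 1·0 + 3·2 + 3·0 + 2·-3 + 1·0 = 0
  col t3: 1·0 + 3·0 + 3·-1 + 2·0 + 1·3 = 0
  col t4: 1·0 + 0·-3 + 3·0 + 0·3 + 3·0 + 2·0 + 1·0 = 0
  col t5: 1·-1 + 3·0 + 3·0 + 2·2 + 1·-3 = 0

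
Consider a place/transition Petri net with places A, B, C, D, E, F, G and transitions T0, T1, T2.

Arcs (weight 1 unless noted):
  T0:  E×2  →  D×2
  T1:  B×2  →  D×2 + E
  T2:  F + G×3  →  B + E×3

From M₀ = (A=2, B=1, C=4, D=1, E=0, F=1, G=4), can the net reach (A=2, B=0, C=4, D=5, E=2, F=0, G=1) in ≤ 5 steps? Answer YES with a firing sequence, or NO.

YES — reachable via ⟨T2, T0, T1⟩ (3 firings)

step 1: fire T2:  (A=2, B=1, C=4, D=1, E=0, F=1, G=4) → (A=2, B=2, C=4, D=1, E=3, F=0, G=1)
step 2: fire T0:  (A=2, B=2, C=4, D=1, E=3, F=0, G=1) → (A=2, B=2, C=4, D=3, E=1, F=0, G=1)
step 3: fire T1:  (A=2, B=2, C=4, D=3, E=1, F=0, G=1) → (A=2, B=0, C=4, D=5, E=2, F=0, G=1)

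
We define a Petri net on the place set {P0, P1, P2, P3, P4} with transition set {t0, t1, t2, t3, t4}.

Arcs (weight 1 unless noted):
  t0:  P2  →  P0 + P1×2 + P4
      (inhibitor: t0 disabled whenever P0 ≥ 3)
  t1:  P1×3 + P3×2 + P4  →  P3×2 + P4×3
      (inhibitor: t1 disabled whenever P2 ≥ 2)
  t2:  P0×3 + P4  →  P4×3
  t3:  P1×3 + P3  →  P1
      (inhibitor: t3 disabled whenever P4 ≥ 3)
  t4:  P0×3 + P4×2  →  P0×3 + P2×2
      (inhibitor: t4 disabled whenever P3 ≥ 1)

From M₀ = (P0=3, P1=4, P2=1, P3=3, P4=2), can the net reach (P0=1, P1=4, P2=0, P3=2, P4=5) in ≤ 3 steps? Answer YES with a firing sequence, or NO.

YES — reachable via ⟨t3, t2, t0⟩ (3 firings)

step 1: fire t3:  (P0=3, P1=4, P2=1, P3=3, P4=2) → (P0=3, P1=2, P2=1, P3=2, P4=2)
step 2: fire t2:  (P0=3, P1=2, P2=1, P3=2, P4=2) → (P0=0, P1=2, P2=1, P3=2, P4=4)
step 3: fire t0:  (P0=0, P1=2, P2=1, P3=2, P4=4) → (P0=1, P1=4, P2=0, P3=2, P4=5)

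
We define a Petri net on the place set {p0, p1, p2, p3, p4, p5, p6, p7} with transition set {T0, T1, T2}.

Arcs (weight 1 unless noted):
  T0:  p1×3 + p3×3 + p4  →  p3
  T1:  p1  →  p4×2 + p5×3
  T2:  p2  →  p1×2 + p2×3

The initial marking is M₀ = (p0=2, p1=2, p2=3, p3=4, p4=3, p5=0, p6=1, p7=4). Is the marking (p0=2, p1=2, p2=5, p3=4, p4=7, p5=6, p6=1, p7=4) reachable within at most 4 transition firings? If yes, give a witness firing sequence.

YES — reachable via ⟨T1, T1, T2⟩ (3 firings)

step 1: fire T1:  (p0=2, p1=2, p2=3, p3=4, p4=3, p5=0, p6=1, p7=4) → (p0=2, p1=1, p2=3, p3=4, p4=5, p5=3, p6=1, p7=4)
step 2: fire T1:  (p0=2, p1=1, p2=3, p3=4, p4=5, p5=3, p6=1, p7=4) → (p0=2, p1=0, p2=3, p3=4, p4=7, p5=6, p6=1, p7=4)
step 3: fire T2:  (p0=2, p1=0, p2=3, p3=4, p4=7, p5=6, p6=1, p7=4) → (p0=2, p1=2, p2=5, p3=4, p4=7, p5=6, p6=1, p7=4)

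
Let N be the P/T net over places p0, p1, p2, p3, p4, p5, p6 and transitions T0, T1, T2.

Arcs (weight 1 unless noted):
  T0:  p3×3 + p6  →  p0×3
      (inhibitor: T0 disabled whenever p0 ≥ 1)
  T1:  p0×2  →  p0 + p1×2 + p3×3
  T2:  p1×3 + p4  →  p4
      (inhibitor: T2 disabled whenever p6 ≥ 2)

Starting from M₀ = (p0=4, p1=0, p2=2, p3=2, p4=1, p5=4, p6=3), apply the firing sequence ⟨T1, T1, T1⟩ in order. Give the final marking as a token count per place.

(p0=1, p1=6, p2=2, p3=11, p4=1, p5=4, p6=3)

step 1: fire T1:  (p0=4, p1=0, p2=2, p3=2, p4=1, p5=4, p6=3) → (p0=3, p1=2, p2=2, p3=5, p4=1, p5=4, p6=3)
step 2: fire T1:  (p0=3, p1=2, p2=2, p3=5, p4=1, p5=4, p6=3) → (p0=2, p1=4, p2=2, p3=8, p4=1, p5=4, p6=3)
step 3: fire T1:  (p0=2, p1=4, p2=2, p3=8, p4=1, p5=4, p6=3) → (p0=1, p1=6, p2=2, p3=11, p4=1, p5=4, p6=3)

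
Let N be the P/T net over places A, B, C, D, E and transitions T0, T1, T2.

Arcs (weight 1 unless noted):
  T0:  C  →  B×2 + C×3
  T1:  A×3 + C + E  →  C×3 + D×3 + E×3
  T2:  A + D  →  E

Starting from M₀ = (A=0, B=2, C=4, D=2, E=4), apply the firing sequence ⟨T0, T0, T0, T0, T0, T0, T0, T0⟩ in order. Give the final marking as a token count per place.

(A=0, B=18, C=20, D=2, E=4)

step 1: fire T0:  (A=0, B=2, C=4, D=2, E=4) → (A=0, B=4, C=6, D=2, E=4)
step 2: fire T0:  (A=0, B=4, C=6, D=2, E=4) → (A=0, B=6, C=8, D=2, E=4)
step 3: fire T0:  (A=0, B=6, C=8, D=2, E=4) → (A=0, B=8, C=10, D=2, E=4)
step 4: fire T0:  (A=0, B=8, C=10, D=2, E=4) → (A=0, B=10, C=12, D=2, E=4)
step 5: fire T0:  (A=0, B=10, C=12, D=2, E=4) → (A=0, B=12, C=14, D=2, E=4)
step 6: fire T0:  (A=0, B=12, C=14, D=2, E=4) → (A=0, B=14, C=16, D=2, E=4)
step 7: fire T0:  (A=0, B=14, C=16, D=2, E=4) → (A=0, B=16, C=18, D=2, E=4)
step 8: fire T0:  (A=0, B=16, C=18, D=2, E=4) → (A=0, B=18, C=20, D=2, E=4)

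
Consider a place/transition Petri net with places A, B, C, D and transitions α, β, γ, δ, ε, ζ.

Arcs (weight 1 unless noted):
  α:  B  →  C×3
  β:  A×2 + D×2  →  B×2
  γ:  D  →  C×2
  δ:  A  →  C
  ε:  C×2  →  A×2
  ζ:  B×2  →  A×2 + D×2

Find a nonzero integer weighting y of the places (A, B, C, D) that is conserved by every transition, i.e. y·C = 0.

Incidence matrix C (rows=places, cols=transitions):
        α    β    γ    δ    ε    ζ
    A   0   -2    0   -1    2    2
    B  -1    2    0    0    0   -2
    C   3    0    2    1   -2    0
    D   0   -2   -1    0    0    2

Candidate y = [1, 3, 1, 2]; check y·C column-wise:
  col α: 1·0 + 3·-1 + 1·3 + 2·0 = 0
  col β: 1·-2 + 3·2 + 1·0 + 2·-2 = 0
  col γ: 1·0 + 3·0 + 1·2 + 2·-1 = 0
  col δ: 1·-1 + 3·0 + 1·1 + 2·0 = 0
  col ε: 1·2 + 3·0 + 1·-2 + 2·0 = 0
  col ζ: 1·2 + 3·-2 + 1·0 + 2·2 = 0

y = (A:1, B:3, C:1, D:2)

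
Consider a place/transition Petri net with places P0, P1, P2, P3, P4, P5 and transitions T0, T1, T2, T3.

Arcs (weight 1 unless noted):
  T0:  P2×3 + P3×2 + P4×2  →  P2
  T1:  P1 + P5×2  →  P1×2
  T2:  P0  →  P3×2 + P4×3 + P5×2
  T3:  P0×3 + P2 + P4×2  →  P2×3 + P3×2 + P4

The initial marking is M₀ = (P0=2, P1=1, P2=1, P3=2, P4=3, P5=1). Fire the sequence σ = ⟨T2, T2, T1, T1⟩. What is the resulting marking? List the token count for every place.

step 1: fire T2:  (P0=2, P1=1, P2=1, P3=2, P4=3, P5=1) → (P0=1, P1=1, P2=1, P3=4, P4=6, P5=3)
step 2: fire T2:  (P0=1, P1=1, P2=1, P3=4, P4=6, P5=3) → (P0=0, P1=1, P2=1, P3=6, P4=9, P5=5)
step 3: fire T1:  (P0=0, P1=1, P2=1, P3=6, P4=9, P5=5) → (P0=0, P1=2, P2=1, P3=6, P4=9, P5=3)
step 4: fire T1:  (P0=0, P1=2, P2=1, P3=6, P4=9, P5=3) → (P0=0, P1=3, P2=1, P3=6, P4=9, P5=1)

(P0=0, P1=3, P2=1, P3=6, P4=9, P5=1)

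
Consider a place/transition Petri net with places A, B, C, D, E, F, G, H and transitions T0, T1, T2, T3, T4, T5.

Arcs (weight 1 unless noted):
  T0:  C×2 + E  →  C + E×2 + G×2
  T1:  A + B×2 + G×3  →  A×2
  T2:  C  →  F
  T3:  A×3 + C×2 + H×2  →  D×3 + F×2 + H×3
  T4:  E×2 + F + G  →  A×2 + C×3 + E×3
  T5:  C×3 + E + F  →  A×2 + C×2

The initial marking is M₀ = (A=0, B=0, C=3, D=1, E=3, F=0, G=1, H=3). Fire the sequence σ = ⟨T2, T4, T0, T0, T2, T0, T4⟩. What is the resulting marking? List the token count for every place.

step 1: fire T2:  (A=0, B=0, C=3, D=1, E=3, F=0, G=1, H=3) → (A=0, B=0, C=2, D=1, E=3, F=1, G=1, H=3)
step 2: fire T4:  (A=0, B=0, C=2, D=1, E=3, F=1, G=1, H=3) → (A=2, B=0, C=5, D=1, E=4, F=0, G=0, H=3)
step 3: fire T0:  (A=2, B=0, C=5, D=1, E=4, F=0, G=0, H=3) → (A=2, B=0, C=4, D=1, E=5, F=0, G=2, H=3)
step 4: fire T0:  (A=2, B=0, C=4, D=1, E=5, F=0, G=2, H=3) → (A=2, B=0, C=3, D=1, E=6, F=0, G=4, H=3)
step 5: fire T2:  (A=2, B=0, C=3, D=1, E=6, F=0, G=4, H=3) → (A=2, B=0, C=2, D=1, E=6, F=1, G=4, H=3)
step 6: fire T0:  (A=2, B=0, C=2, D=1, E=6, F=1, G=4, H=3) → (A=2, B=0, C=1, D=1, E=7, F=1, G=6, H=3)
step 7: fire T4:  (A=2, B=0, C=1, D=1, E=7, F=1, G=6, H=3) → (A=4, B=0, C=4, D=1, E=8, F=0, G=5, H=3)

(A=4, B=0, C=4, D=1, E=8, F=0, G=5, H=3)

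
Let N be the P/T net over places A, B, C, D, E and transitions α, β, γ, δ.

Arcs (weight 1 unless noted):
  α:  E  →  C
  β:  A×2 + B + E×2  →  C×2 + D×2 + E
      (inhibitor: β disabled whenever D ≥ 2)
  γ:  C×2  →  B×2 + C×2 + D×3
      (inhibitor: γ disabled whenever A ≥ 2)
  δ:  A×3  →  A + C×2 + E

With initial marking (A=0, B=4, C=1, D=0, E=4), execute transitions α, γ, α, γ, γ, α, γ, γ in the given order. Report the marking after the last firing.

(A=0, B=14, C=4, D=15, E=1)

step 1: fire α:  (A=0, B=4, C=1, D=0, E=4) → (A=0, B=4, C=2, D=0, E=3)
step 2: fire γ:  (A=0, B=4, C=2, D=0, E=3) → (A=0, B=6, C=2, D=3, E=3)
step 3: fire α:  (A=0, B=6, C=2, D=3, E=3) → (A=0, B=6, C=3, D=3, E=2)
step 4: fire γ:  (A=0, B=6, C=3, D=3, E=2) → (A=0, B=8, C=3, D=6, E=2)
step 5: fire γ:  (A=0, B=8, C=3, D=6, E=2) → (A=0, B=10, C=3, D=9, E=2)
step 6: fire α:  (A=0, B=10, C=3, D=9, E=2) → (A=0, B=10, C=4, D=9, E=1)
step 7: fire γ:  (A=0, B=10, C=4, D=9, E=1) → (A=0, B=12, C=4, D=12, E=1)
step 8: fire γ:  (A=0, B=12, C=4, D=12, E=1) → (A=0, B=14, C=4, D=15, E=1)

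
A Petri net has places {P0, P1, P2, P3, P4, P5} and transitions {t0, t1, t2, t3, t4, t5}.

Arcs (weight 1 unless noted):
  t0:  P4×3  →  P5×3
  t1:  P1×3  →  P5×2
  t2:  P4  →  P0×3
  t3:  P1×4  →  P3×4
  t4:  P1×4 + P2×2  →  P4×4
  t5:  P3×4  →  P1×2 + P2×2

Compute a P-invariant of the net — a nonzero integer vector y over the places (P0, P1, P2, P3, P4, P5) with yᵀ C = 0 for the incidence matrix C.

y = (P0:1, P1:2, P2:2, P3:2, P4:3, P5:3)

Incidence matrix C (rows=places, cols=transitions):
       t0   t1   t2   t3   t4   t5
   P0   0    0    3    0    0    0
   P1   0   -3    0   -4   -4    2
   P2   0    0    0    0   -2    2
   P3   0    0    0    4    0   -4
   P4  -3    0   -1    0    4    0
   P5   3    2    0    0    0    0

Candidate y = [1, 2, 2, 2, 3, 3]; check y·C column-wise:
  col t0: 1·0 + 2·0 + 2·0 + 2·0 + 3·-3 + 3·3 = 0
  col t1: 1·0 + 2·-3 + 2·0 + 2·0 + 3·0 + 3·2 = 0
  col t2: 1·3 + 2·0 + 2·0 + 2·0 + 3·-1 + 3·0 = 0
  col t3: 1·0 + 2·-4 + 2·0 + 2·4 + 3·0 + 3·0 = 0
  col t4: 1·0 + 2·-4 + 2·-2 + 2·0 + 3·4 + 3·0 = 0
  col t5: 1·0 + 2·2 + 2·2 + 2·-4 + 3·0 + 3·0 = 0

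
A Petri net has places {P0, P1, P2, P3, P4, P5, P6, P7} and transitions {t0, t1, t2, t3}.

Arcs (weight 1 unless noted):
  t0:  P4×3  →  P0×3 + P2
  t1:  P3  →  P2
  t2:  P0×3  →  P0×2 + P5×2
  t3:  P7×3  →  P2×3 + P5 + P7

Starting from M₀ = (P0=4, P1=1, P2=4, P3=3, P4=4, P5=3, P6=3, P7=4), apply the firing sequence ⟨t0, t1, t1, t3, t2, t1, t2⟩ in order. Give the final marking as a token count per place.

(P0=5, P1=1, P2=11, P3=0, P4=1, P5=8, P6=3, P7=2)

step 1: fire t0:  (P0=4, P1=1, P2=4, P3=3, P4=4, P5=3, P6=3, P7=4) → (P0=7, P1=1, P2=5, P3=3, P4=1, P5=3, P6=3, P7=4)
step 2: fire t1:  (P0=7, P1=1, P2=5, P3=3, P4=1, P5=3, P6=3, P7=4) → (P0=7, P1=1, P2=6, P3=2, P4=1, P5=3, P6=3, P7=4)
step 3: fire t1:  (P0=7, P1=1, P2=6, P3=2, P4=1, P5=3, P6=3, P7=4) → (P0=7, P1=1, P2=7, P3=1, P4=1, P5=3, P6=3, P7=4)
step 4: fire t3:  (P0=7, P1=1, P2=7, P3=1, P4=1, P5=3, P6=3, P7=4) → (P0=7, P1=1, P2=10, P3=1, P4=1, P5=4, P6=3, P7=2)
step 5: fire t2:  (P0=7, P1=1, P2=10, P3=1, P4=1, P5=4, P6=3, P7=2) → (P0=6, P1=1, P2=10, P3=1, P4=1, P5=6, P6=3, P7=2)
step 6: fire t1:  (P0=6, P1=1, P2=10, P3=1, P4=1, P5=6, P6=3, P7=2) → (P0=6, P1=1, P2=11, P3=0, P4=1, P5=6, P6=3, P7=2)
step 7: fire t2:  (P0=6, P1=1, P2=11, P3=0, P4=1, P5=6, P6=3, P7=2) → (P0=5, P1=1, P2=11, P3=0, P4=1, P5=8, P6=3, P7=2)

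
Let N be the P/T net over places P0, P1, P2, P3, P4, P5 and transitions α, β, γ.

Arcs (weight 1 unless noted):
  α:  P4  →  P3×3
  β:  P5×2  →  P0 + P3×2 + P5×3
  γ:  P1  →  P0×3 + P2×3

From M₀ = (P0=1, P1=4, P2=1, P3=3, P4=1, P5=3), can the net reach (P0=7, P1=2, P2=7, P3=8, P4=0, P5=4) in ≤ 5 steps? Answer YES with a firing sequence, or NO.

NO — not reachable within 5 firings

depth 0: 1 marking
depth 1: 4 markings reached so far
depth 2: 9 markings reached so far
depth 3: 16 markings reached so far
depth 4: 25 markings reached so far
depth 5: 35 markings reached so far
target is not among the 35 markings reachable within 5 steps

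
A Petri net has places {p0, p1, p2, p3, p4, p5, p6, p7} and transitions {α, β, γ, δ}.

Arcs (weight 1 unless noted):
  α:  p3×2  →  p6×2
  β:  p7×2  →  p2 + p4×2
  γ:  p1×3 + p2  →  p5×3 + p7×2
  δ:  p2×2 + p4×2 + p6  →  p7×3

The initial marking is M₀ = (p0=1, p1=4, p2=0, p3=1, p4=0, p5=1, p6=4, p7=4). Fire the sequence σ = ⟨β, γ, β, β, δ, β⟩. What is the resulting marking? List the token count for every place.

step 1: fire β:  (p0=1, p1=4, p2=0, p3=1, p4=0, p5=1, p6=4, p7=4) → (p0=1, p1=4, p2=1, p3=1, p4=2, p5=1, p6=4, p7=2)
step 2: fire γ:  (p0=1, p1=4, p2=1, p3=1, p4=2, p5=1, p6=4, p7=2) → (p0=1, p1=1, p2=0, p3=1, p4=2, p5=4, p6=4, p7=4)
step 3: fire β:  (p0=1, p1=1, p2=0, p3=1, p4=2, p5=4, p6=4, p7=4) → (p0=1, p1=1, p2=1, p3=1, p4=4, p5=4, p6=4, p7=2)
step 4: fire β:  (p0=1, p1=1, p2=1, p3=1, p4=4, p5=4, p6=4, p7=2) → (p0=1, p1=1, p2=2, p3=1, p4=6, p5=4, p6=4, p7=0)
step 5: fire δ:  (p0=1, p1=1, p2=2, p3=1, p4=6, p5=4, p6=4, p7=0) → (p0=1, p1=1, p2=0, p3=1, p4=4, p5=4, p6=3, p7=3)
step 6: fire β:  (p0=1, p1=1, p2=0, p3=1, p4=4, p5=4, p6=3, p7=3) → (p0=1, p1=1, p2=1, p3=1, p4=6, p5=4, p6=3, p7=1)

(p0=1, p1=1, p2=1, p3=1, p4=6, p5=4, p6=3, p7=1)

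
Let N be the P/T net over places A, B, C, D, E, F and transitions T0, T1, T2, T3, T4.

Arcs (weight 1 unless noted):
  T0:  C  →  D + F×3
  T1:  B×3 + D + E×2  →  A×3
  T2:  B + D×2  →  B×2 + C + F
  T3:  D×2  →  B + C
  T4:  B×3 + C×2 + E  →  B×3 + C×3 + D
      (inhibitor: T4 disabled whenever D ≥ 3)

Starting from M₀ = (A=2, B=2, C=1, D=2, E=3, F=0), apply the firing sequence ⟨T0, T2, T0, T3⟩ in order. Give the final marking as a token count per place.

step 1: fire T0:  (A=2, B=2, C=1, D=2, E=3, F=0) → (A=2, B=2, C=0, D=3, E=3, F=3)
step 2: fire T2:  (A=2, B=2, C=0, D=3, E=3, F=3) → (A=2, B=3, C=1, D=1, E=3, F=4)
step 3: fire T0:  (A=2, B=3, C=1, D=1, E=3, F=4) → (A=2, B=3, C=0, D=2, E=3, F=7)
step 4: fire T3:  (A=2, B=3, C=0, D=2, E=3, F=7) → (A=2, B=4, C=1, D=0, E=3, F=7)

(A=2, B=4, C=1, D=0, E=3, F=7)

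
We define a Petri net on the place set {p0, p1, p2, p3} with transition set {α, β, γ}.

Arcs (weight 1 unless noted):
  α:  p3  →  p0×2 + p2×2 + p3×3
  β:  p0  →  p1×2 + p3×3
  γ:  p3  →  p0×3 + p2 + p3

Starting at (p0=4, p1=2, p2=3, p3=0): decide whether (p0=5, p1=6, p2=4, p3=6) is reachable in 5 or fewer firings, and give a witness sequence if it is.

YES — reachable via ⟨β, β, γ⟩ (3 firings)

step 1: fire β:  (p0=4, p1=2, p2=3, p3=0) → (p0=3, p1=4, p2=3, p3=3)
step 2: fire β:  (p0=3, p1=4, p2=3, p3=3) → (p0=2, p1=6, p2=3, p3=6)
step 3: fire γ:  (p0=2, p1=6, p2=3, p3=6) → (p0=5, p1=6, p2=4, p3=6)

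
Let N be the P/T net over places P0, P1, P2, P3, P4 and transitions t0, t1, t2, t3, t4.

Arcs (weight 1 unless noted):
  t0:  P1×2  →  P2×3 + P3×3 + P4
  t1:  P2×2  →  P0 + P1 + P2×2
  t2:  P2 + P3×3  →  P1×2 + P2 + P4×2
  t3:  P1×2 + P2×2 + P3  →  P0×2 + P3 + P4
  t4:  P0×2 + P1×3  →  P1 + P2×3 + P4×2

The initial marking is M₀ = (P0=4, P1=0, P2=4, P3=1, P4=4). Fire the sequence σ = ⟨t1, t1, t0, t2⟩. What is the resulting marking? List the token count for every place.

(P0=6, P1=2, P2=7, P3=1, P4=7)

step 1: fire t1:  (P0=4, P1=0, P2=4, P3=1, P4=4) → (P0=5, P1=1, P2=4, P3=1, P4=4)
step 2: fire t1:  (P0=5, P1=1, P2=4, P3=1, P4=4) → (P0=6, P1=2, P2=4, P3=1, P4=4)
step 3: fire t0:  (P0=6, P1=2, P2=4, P3=1, P4=4) → (P0=6, P1=0, P2=7, P3=4, P4=5)
step 4: fire t2:  (P0=6, P1=0, P2=7, P3=4, P4=5) → (P0=6, P1=2, P2=7, P3=1, P4=7)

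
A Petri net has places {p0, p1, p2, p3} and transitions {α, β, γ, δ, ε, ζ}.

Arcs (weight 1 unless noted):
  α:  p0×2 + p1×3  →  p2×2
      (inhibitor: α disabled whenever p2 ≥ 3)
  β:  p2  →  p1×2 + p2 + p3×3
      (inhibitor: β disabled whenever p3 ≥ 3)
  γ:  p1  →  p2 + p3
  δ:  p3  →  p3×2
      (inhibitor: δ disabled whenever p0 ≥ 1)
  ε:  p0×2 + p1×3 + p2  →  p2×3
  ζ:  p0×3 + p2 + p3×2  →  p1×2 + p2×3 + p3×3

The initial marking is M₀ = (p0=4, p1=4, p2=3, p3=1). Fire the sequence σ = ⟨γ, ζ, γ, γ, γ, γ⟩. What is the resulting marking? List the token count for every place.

(p0=1, p1=1, p2=10, p3=7)

step 1: fire γ:  (p0=4, p1=4, p2=3, p3=1) → (p0=4, p1=3, p2=4, p3=2)
step 2: fire ζ:  (p0=4, p1=3, p2=4, p3=2) → (p0=1, p1=5, p2=6, p3=3)
step 3: fire γ:  (p0=1, p1=5, p2=6, p3=3) → (p0=1, p1=4, p2=7, p3=4)
step 4: fire γ:  (p0=1, p1=4, p2=7, p3=4) → (p0=1, p1=3, p2=8, p3=5)
step 5: fire γ:  (p0=1, p1=3, p2=8, p3=5) → (p0=1, p1=2, p2=9, p3=6)
step 6: fire γ:  (p0=1, p1=2, p2=9, p3=6) → (p0=1, p1=1, p2=10, p3=7)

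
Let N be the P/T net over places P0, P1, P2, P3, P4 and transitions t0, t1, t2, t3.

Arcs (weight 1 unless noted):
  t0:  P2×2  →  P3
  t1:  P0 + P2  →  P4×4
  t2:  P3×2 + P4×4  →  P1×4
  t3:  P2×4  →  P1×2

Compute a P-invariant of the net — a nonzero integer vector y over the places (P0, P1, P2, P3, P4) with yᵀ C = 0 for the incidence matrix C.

Incidence matrix C (rows=places, cols=transitions):
       t0   t1   t2   t3
   P0   0   -1    0    0
   P1   0    0    4    2
   P2  -2   -1    0   -4
   P3   1    0   -2    0
   P4   0    4   -4    0

Candidate y = [3, 2, 1, 2, 1]; check y·C column-wise:
  col t0: 3·0 + 2·0 + 1·-2 + 2·1 + 1·0 = 0
  col t1: 3·-1 + 2·0 + 1·-1 + 2·0 + 1·4 = 0
  col t2: 3·0 + 2·4 + 1·0 + 2·-2 + 1·-4 = 0
  col t3: 3·0 + 2·2 + 1·-4 + 2·0 + 1·0 = 0

y = (P0:3, P1:2, P2:1, P3:2, P4:1)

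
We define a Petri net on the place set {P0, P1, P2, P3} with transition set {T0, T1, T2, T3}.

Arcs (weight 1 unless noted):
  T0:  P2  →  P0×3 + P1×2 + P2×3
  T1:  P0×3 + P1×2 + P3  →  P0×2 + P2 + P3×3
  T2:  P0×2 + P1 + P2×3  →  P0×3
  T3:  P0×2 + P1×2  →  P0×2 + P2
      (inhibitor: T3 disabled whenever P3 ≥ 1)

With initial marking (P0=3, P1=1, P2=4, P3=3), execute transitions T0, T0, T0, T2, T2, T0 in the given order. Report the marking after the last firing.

step 1: fire T0:  (P0=3, P1=1, P2=4, P3=3) → (P0=6, P1=3, P2=6, P3=3)
step 2: fire T0:  (P0=6, P1=3, P2=6, P3=3) → (P0=9, P1=5, P2=8, P3=3)
step 3: fire T0:  (P0=9, P1=5, P2=8, P3=3) → (P0=12, P1=7, P2=10, P3=3)
step 4: fire T2:  (P0=12, P1=7, P2=10, P3=3) → (P0=13, P1=6, P2=7, P3=3)
step 5: fire T2:  (P0=13, P1=6, P2=7, P3=3) → (P0=14, P1=5, P2=4, P3=3)
step 6: fire T0:  (P0=14, P1=5, P2=4, P3=3) → (P0=17, P1=7, P2=6, P3=3)

(P0=17, P1=7, P2=6, P3=3)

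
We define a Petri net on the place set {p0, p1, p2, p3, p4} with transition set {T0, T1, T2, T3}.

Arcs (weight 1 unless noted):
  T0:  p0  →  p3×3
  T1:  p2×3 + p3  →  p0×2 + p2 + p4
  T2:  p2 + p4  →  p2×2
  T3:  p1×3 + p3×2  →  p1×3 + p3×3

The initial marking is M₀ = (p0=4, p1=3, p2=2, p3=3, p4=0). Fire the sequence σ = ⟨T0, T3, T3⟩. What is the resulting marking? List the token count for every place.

step 1: fire T0:  (p0=4, p1=3, p2=2, p3=3, p4=0) → (p0=3, p1=3, p2=2, p3=6, p4=0)
step 2: fire T3:  (p0=3, p1=3, p2=2, p3=6, p4=0) → (p0=3, p1=3, p2=2, p3=7, p4=0)
step 3: fire T3:  (p0=3, p1=3, p2=2, p3=7, p4=0) → (p0=3, p1=3, p2=2, p3=8, p4=0)

(p0=3, p1=3, p2=2, p3=8, p4=0)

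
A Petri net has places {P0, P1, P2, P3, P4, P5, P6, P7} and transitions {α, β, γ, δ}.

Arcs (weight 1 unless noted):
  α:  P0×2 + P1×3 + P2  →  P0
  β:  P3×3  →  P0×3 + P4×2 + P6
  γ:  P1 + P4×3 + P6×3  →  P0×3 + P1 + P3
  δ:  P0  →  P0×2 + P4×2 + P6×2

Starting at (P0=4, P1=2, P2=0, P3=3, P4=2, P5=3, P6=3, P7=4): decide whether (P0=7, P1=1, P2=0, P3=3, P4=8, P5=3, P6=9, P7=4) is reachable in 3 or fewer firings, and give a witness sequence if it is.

depth 0: 1 marking
depth 1: 3 markings reached so far
depth 2: 7 markings reached so far
depth 3: 11 markings reached so far
target is not among the 11 markings reachable within 3 steps

NO — not reachable within 3 firings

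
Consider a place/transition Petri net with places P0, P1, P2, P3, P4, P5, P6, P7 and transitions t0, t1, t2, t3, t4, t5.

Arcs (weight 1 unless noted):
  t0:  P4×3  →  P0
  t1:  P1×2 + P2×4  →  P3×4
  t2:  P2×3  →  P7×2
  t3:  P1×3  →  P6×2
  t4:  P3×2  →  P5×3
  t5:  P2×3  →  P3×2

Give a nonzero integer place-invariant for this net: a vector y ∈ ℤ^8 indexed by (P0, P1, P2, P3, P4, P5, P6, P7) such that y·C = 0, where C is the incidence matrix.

Incidence matrix C (rows=places, cols=transitions):
       t0   t1   t2   t3   t4   t5
   P0   1    0    0    0    0    0
   P1   0   -2    0   -3    0    0
   P2   0   -4   -3    0    0   -3
   P3   0    4    0    0   -2    2
   P4  -3    0    0    0    0    0
   P5   0    0    0    0    3    0
   P6   0    0    0    2    0    0
   P7   0    0    2    0    0    0

Candidate y = [3, 0, 0, 0, 1, 0, 0, 0]; check y·C column-wise:
  col t0: 3·1 + 1·-3 = 0
  col t1: 3·0 + 0·-2 + 0·-4 + 0·4 + 1·0 = 0
  col t2: 3·0 + 0·-3 + 1·0 + 0·2 = 0
  col t3: 3·0 + 0·-3 + 1·0 + 0·2 = 0
  col t4: 3·0 + 0·-2 + 1·0 + 0·3 = 0
  col t5: 3·0 + 0·-3 + 0·2 + 1·0 = 0

y = (P0:3, P1:0, P2:0, P3:0, P4:1, P5:0, P6:0, P7:0)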